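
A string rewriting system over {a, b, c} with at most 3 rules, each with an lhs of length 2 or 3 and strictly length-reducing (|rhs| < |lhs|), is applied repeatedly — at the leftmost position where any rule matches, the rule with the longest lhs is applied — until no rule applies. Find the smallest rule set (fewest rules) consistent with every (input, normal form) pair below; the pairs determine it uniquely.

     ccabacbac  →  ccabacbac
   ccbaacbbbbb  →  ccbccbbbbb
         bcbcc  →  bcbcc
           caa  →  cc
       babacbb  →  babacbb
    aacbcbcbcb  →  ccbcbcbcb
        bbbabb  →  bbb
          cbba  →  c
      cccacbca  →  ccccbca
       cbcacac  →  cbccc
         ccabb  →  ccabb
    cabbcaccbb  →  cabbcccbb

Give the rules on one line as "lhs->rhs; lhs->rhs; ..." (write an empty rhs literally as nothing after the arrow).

  | ccabacbac
  | ccbaacbbbbb => ccbccbbbbb
  | bcbcc
  | caa => cc

aa->c; bba->; cac->cc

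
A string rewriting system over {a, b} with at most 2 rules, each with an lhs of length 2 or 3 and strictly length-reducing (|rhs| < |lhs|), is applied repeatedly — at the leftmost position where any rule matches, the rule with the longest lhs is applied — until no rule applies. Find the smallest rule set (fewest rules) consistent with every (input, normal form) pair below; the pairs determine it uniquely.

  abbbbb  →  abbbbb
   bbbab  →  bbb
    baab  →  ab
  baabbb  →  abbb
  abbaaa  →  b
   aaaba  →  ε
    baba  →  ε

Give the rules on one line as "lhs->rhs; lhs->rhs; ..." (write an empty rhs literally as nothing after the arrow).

aa->b; ba->

  | abbbbb
  | bbbab => bbb
  | baab => ab
  | baabbb => abbb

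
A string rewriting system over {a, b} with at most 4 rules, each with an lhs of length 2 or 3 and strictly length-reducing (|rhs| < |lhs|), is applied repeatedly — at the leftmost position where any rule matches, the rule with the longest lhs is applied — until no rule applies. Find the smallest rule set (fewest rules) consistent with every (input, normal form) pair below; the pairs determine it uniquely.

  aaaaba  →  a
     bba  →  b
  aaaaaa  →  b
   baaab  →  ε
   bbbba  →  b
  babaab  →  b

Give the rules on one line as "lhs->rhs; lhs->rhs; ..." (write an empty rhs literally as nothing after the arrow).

aa->b; ba->b; bab->; bb->b

  | aaaaba => baaba => baba => a
  | bba => ba => b
  | aaaaaa => baaaa => baaa => baa => ba => b
  | baaab => baab => bab => ε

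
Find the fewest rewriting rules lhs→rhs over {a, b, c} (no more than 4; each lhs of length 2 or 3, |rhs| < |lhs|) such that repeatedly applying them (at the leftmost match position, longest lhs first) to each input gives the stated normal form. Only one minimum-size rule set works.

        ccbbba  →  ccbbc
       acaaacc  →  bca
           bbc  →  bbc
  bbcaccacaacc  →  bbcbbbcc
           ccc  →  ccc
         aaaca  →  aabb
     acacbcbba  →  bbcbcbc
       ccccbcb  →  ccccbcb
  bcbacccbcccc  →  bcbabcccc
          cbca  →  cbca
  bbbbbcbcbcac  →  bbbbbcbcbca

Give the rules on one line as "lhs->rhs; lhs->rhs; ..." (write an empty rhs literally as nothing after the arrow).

ac->a; aca->bb; bba->bc; caa->b

  | ccbbba => ccbbc
  | acaaacc => bbaacc => bcacc => bcac => bca
  | bbc
  | bbcaccacaacc => bbcacacaacc => bbcbbcaacc => bbcbbbcc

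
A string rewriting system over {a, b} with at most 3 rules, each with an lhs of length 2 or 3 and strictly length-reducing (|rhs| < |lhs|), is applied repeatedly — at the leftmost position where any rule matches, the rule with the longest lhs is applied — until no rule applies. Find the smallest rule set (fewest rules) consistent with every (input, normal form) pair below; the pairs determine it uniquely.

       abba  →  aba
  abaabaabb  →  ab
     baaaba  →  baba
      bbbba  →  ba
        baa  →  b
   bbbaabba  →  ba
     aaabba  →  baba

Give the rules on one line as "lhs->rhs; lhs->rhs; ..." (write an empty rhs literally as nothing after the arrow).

aa->b; bb->b

  | abba => aba
  | abaabaabb => abbbaabb => abbaabb => abaabb => abbbb => abbb => abb => ab
  | baaaba => bbaba => baba
  | bbbba => bbba => bba => ba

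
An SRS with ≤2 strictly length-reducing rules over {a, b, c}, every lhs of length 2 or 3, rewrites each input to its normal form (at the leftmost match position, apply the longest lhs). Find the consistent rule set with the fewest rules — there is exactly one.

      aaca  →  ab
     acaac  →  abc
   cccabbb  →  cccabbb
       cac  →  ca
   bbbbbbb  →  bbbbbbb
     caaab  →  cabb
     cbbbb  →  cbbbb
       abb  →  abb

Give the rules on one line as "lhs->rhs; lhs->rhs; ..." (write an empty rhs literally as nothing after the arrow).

aaa->ab; ac->a

  | aaca => aaa => ab
  | acaac => aaac => abc
  | cccabbb
  | cac => ca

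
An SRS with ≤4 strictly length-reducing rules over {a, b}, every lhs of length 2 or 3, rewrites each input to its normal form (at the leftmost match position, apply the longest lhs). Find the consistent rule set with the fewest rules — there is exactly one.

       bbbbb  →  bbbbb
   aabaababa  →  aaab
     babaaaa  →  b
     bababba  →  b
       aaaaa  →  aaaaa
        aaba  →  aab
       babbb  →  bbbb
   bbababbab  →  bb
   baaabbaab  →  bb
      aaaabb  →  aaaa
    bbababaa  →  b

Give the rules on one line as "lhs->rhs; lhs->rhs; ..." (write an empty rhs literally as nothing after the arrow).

abb->a; ba->b; bba->ba

  | bbbbb
  | aabaababa => aabababa => aabbaba => aaaba => aaab
  | babaaaa => bbaaaa => baaaa => baaa => baa => ba => b
  | bababba => bbabba => babba => bbba => bba => ba => b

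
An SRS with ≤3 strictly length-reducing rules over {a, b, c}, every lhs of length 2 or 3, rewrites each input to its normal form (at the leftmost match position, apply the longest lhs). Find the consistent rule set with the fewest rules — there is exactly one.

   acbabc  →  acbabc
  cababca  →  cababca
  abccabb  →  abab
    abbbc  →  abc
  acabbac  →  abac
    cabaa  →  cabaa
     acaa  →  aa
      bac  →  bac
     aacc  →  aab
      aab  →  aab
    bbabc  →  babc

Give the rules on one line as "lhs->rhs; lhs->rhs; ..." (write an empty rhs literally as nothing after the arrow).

  | acbabc
  | cababca
  | abccabb => abbabb => ababb => abab
  | abbbc => abbc => abc

aca->a; bb->b; cc->b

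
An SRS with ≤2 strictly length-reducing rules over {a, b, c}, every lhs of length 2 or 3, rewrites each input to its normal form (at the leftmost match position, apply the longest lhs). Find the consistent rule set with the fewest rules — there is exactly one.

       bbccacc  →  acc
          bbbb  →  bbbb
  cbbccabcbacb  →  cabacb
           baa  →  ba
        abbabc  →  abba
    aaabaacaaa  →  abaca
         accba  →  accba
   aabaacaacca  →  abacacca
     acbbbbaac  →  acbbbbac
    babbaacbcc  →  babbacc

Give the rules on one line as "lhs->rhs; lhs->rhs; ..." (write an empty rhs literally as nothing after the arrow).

aa->a; bc->

  | bbccacc => bcacc => acc
  | bbbb
  | cbbccabcbacb => cbcabcbacb => cabcbacb => cabacb
  | baa => ba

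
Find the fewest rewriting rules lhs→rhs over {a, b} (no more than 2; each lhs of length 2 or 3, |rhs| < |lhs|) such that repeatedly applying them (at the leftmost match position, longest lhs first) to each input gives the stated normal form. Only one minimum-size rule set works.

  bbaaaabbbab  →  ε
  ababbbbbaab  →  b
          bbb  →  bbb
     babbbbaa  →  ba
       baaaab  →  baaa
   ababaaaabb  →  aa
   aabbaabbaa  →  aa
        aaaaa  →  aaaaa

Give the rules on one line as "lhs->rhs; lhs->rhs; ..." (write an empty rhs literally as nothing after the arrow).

  | bbaaaabbbab => abaaabbbab => aaabbbab => aabbab => abab => ab => ε
  | ababbbbbaab => abbbbbaab => bbbbaab => bbabab => abbab => bab => b
  | bbb
  | babbbbaa => bbbbaa => bbaba => abba => ba

ab->; bba->ab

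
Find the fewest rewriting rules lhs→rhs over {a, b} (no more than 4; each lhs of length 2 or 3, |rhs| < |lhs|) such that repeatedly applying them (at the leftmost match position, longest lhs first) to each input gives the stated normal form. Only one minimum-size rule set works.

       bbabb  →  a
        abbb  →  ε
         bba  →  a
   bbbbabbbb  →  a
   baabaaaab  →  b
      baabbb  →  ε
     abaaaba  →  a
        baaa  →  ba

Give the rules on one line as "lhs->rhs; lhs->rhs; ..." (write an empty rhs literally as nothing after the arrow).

aa->; ab->; abb->a; bb->

  | bbabb => abb => a
  | abbb => ab => ε
  | bba => a
  | bbbbabbbb => bbabbbb => abbbb => abb => a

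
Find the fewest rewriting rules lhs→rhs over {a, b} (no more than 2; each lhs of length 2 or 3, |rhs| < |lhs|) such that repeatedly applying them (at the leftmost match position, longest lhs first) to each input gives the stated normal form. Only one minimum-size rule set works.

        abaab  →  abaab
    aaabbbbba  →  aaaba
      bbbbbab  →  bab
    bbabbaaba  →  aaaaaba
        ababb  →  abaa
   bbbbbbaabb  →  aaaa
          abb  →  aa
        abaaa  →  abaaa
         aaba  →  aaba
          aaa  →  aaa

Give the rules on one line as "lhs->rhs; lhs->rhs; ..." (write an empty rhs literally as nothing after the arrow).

  | abaab
  | aaabbbbba => aaabbba => aaaba
  | bbbbbab => bbbab => bab
  | bbabbaaba => aabbaaba => aaaaaba

bb->a; bbb->b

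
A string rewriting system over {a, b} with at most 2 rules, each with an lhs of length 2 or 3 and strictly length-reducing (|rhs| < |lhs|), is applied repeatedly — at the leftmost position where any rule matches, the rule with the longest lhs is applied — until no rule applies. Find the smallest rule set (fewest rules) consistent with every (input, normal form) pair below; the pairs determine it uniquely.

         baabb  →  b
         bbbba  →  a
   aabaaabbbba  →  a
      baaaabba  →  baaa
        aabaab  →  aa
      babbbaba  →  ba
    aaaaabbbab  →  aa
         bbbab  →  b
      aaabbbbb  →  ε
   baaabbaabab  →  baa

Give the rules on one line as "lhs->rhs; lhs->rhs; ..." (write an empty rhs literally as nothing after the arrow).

ab->; bb->

  | baabb => bab => b
  | bbbba => bba => a
  | aabaaabbbba => aaaabbbba => aaabbba => aabba => aba => a
  | baaaabba => baaaba => baaa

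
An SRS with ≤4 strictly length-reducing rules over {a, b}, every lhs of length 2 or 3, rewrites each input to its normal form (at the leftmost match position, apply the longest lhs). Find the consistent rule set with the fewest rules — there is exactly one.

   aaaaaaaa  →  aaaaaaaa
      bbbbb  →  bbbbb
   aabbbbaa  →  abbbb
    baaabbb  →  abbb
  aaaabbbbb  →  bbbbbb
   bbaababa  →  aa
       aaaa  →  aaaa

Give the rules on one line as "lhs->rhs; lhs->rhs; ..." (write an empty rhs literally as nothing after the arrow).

  | aaaaaaaa
  | bbbbb
  | aabbbbaa => babbbaa => abbbaa => abbbb
  | baaabbb => bbabbb => babbb => abbb

aab->ba; ba->a; baa->bb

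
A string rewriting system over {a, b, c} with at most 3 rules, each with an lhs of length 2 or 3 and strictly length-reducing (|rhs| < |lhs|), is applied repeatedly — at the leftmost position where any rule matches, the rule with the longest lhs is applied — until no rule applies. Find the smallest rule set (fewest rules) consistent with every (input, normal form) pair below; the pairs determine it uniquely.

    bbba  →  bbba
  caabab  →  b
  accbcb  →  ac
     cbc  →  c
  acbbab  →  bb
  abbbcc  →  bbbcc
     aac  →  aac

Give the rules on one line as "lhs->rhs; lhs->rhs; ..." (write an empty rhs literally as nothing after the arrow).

ab->b; cb->

  | bbba
  | caabab => cabab => cbab => ab => b
  | accbcb => accb => ac
  | cbc => c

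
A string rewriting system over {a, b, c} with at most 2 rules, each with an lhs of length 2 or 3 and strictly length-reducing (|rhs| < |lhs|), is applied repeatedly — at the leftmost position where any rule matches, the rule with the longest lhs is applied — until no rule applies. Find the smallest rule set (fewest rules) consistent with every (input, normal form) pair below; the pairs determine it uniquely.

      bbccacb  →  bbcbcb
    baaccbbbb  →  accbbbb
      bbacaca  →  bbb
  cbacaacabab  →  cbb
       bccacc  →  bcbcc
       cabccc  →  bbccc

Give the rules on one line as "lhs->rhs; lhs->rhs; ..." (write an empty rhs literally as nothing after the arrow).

  | bbccacb => bbcbcb
  | baaccbbbb => accbbbb
  | bbacaca => bcaca => bbca => bbb
  | cbacaacabab => ccaacabab => cbacabab => ccabab => cbbab => cbb

ba->; ca->b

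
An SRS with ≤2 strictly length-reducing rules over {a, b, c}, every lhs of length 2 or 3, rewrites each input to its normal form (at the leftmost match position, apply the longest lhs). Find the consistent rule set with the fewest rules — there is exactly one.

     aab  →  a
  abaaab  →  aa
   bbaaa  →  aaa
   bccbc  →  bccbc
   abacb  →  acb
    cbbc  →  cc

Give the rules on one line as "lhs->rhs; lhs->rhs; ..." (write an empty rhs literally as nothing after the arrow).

  | aab => a
  | abaaab => aaab => aa
  | bbaaa => aaa
  | bccbc

ab->; bb->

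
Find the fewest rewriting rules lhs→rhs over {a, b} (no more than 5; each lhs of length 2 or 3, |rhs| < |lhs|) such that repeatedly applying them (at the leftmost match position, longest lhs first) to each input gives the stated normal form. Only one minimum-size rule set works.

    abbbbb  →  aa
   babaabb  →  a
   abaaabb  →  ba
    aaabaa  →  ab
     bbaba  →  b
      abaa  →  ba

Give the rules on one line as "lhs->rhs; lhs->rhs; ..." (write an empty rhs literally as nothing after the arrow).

aba->b; baa->ba; bb->; bbb->a

  | abbbbb => aabb => aa
  | babaabb => bbabb => abb => a
  | abaaabb => baabb => babb => ba
  | aaabaa => aaba => ab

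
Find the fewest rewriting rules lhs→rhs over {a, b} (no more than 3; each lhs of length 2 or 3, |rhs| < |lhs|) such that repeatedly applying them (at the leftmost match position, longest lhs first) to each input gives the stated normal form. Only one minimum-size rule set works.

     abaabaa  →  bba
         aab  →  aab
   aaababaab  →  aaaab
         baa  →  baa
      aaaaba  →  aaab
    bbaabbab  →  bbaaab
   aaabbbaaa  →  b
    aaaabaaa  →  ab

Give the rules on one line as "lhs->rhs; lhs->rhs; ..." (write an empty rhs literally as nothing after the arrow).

aba->b; abb->a

  | abaabaa => babaa => bba
  | aab
  | aaababaab => aabbaab => aaaab
  | baa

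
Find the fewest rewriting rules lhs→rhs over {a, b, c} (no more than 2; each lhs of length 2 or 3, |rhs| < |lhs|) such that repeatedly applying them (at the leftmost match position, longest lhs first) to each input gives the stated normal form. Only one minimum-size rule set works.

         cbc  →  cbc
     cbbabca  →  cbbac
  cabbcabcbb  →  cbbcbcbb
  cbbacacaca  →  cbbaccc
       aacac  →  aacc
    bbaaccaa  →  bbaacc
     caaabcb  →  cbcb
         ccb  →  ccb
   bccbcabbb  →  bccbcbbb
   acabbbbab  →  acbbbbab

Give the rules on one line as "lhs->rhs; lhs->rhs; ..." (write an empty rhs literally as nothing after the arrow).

abc->ac; ca->c

  | cbc
  | cbbabca => cbbaca => cbbac
  | cabbcabcbb => cbbcabcbb => cbbcbcbb
  | cbbacacaca => cbbaccaca => cbbaccca => cbbaccc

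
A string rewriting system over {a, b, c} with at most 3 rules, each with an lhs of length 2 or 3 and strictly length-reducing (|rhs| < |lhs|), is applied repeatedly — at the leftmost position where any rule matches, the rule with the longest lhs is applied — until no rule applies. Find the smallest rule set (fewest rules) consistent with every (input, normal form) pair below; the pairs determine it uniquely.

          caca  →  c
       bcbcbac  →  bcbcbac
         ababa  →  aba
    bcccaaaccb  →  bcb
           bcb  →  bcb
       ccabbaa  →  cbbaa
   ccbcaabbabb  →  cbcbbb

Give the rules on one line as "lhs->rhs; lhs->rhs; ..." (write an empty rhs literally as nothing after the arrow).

bab->b; ca->c; cc->c

  | caca => cca => ca => c
  | bcbcbac
  | ababa => aba
  | bcccaaaccb => bccaaaccb => bcaaaccb => bcaaccb => bcaccb => bcccb => bccb => bcb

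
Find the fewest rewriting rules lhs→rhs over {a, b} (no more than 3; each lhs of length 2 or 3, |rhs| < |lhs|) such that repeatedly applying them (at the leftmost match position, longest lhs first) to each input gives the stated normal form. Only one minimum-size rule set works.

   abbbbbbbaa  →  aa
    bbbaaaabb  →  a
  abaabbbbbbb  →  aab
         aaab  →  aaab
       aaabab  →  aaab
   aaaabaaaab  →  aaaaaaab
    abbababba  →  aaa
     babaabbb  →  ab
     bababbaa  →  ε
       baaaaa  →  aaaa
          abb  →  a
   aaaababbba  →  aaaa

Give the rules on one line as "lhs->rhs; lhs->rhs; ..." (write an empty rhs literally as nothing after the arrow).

  | abbbbbbbaa => abbbbbaa => abbbaa => abaa => aa
  | bbbaaaabb => bbaaabb => baabb => abb => a
  | abaabbbbbbb => aabbbbbbb => aabbbbb => aabbb => aab
  | aaab

abb->a; ba->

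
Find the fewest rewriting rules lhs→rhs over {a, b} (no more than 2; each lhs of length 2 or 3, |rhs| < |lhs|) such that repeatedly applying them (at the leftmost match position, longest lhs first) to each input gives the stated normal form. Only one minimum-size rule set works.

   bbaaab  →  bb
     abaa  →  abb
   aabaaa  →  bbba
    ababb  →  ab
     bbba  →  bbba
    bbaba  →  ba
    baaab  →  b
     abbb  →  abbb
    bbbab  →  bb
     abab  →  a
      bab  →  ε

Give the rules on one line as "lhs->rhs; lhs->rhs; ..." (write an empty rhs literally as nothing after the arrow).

  | bbaaab => bbbab => bb
  | abaa => abb
  | aabaaa => bbaaa => bbba
  | ababb => ab

aa->b; bab->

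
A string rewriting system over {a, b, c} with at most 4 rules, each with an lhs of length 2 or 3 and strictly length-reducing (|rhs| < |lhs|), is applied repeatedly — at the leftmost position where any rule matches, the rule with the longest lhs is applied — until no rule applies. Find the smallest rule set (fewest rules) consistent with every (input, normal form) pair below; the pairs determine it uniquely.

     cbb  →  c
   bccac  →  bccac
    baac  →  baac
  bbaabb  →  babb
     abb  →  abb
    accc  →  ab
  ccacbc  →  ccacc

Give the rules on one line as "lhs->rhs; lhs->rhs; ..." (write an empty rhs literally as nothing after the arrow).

  | cbb => cb => c
  | bccac
  | baac
  | bbaabb => babb

bba->b; cb->c; ccc->b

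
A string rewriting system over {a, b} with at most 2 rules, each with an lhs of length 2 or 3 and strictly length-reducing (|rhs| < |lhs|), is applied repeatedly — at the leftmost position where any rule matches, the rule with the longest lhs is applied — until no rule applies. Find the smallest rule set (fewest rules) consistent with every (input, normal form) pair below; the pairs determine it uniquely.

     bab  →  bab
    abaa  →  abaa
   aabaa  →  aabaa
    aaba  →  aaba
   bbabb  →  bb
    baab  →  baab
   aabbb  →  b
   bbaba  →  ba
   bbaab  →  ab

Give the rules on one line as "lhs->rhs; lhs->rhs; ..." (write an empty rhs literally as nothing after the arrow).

  | bab
  | abaa
  | aabaa
  | aaba

abb->b; bba->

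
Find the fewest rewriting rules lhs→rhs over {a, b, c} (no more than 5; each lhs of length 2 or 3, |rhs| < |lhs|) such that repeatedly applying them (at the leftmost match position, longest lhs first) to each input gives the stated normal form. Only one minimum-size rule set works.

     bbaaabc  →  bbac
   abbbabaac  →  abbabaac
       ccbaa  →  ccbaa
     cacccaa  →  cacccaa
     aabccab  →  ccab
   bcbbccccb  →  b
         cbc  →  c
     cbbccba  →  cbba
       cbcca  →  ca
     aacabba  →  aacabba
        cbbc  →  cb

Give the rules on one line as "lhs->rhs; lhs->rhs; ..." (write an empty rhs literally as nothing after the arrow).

aab->; bbb->bb; bc->; bcc->

  | bbaaabc => bbac
  | abbbabaac => abbabaac
  | ccbaa
  | cacccaa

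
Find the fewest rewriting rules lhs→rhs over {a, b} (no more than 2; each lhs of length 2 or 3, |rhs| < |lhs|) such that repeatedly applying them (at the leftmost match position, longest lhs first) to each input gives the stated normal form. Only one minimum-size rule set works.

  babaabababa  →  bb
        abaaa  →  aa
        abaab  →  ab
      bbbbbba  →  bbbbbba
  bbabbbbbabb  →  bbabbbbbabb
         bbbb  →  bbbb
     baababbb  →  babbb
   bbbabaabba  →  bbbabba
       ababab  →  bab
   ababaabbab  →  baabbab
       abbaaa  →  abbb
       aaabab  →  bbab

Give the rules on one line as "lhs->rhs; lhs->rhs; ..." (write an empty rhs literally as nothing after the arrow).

aaa->b; aba->

  | babaabababa => babababa => bbaba => bb
  | abaaa => aa
  | abaab => ab
  | bbbbbba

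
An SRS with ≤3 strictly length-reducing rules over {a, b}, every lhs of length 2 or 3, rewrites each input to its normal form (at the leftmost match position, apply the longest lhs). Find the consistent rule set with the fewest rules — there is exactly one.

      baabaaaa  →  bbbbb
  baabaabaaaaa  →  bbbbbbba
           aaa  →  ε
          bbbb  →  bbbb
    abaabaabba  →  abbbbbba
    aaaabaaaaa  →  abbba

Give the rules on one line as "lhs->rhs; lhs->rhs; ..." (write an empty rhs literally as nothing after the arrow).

aaa->; baa->bb

  | baabaaaa => bbbaaaa => bbbbaa => bbbbb
  | baabaabaaaaa => bbbaabaaaaa => bbbbbaaaaa => bbbbbbaaa => bbbbbbba
  | aaa => ε
  | bbbb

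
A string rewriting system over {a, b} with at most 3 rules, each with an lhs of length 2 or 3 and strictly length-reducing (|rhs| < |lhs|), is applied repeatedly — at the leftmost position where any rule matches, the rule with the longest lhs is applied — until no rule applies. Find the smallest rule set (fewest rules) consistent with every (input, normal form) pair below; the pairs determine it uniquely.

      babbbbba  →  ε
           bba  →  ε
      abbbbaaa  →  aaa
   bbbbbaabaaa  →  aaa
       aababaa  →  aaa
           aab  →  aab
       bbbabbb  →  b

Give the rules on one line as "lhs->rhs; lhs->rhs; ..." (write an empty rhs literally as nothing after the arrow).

ba->; bb->b

  | babbbbba => bbbbba => bbbba => bbba => bba => ba => ε
  | bba => ba => ε
  | abbbbaaa => abbbaaa => abbaaa => abaaa => aaa
  | bbbbbaabaaa => bbbbaabaaa => bbbaabaaa => bbaabaaa => baabaaa => abaaa => aaa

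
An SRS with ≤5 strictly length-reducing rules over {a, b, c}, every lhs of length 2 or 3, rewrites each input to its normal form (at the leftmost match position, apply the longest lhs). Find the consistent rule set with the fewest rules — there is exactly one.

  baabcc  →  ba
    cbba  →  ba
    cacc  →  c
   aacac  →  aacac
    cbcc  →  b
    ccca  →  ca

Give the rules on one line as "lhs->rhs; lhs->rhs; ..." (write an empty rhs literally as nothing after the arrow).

acc->; bc->c; cb->; cc->b

  | baabcc => baacc => ba
  | cbba => ba
  | cacc => c
  | aacac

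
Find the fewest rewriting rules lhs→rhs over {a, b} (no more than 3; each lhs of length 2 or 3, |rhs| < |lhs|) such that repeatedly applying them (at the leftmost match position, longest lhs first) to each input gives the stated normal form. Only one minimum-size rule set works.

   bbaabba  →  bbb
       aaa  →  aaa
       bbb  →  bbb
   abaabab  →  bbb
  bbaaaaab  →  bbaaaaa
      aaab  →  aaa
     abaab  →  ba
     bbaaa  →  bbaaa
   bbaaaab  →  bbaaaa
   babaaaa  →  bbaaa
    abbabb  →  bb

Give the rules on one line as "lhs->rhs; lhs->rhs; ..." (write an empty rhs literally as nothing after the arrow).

  | bbaabba => bbaba => bbb
  | aaa
  | bbb
  | abaabab => babab => bbb

ab->a; aba->b; abb->b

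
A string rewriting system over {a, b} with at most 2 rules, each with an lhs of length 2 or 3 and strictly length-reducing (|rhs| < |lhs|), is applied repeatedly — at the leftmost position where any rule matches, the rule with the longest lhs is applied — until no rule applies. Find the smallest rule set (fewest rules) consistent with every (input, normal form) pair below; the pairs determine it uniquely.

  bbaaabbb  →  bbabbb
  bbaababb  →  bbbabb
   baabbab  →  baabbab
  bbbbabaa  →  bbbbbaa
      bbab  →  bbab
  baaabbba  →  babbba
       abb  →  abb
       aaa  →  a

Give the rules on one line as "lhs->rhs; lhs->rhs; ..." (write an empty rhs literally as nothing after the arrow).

  | bbaaabbb => bbabbb
  | bbaababb => bbababb => bbbabb
  | baabbab
  | bbbbabaa => bbbbbaa

aaa->a; aba->ba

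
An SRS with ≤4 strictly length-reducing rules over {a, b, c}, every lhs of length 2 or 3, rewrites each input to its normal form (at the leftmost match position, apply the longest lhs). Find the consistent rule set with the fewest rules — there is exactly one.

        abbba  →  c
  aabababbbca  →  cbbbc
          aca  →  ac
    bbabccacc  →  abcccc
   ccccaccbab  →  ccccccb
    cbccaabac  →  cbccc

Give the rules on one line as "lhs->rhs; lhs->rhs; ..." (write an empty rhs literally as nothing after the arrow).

  | abbba => abba => aba => aa => c
  | aabababbbca => cbababbbca => cababbbca => cbabbbca => cabbbca => cbbbca => cbbbc
  | aca => ac
  | bbabccacc => babccacc => abccacc => abcccc

aa->c; ba->a; ca->c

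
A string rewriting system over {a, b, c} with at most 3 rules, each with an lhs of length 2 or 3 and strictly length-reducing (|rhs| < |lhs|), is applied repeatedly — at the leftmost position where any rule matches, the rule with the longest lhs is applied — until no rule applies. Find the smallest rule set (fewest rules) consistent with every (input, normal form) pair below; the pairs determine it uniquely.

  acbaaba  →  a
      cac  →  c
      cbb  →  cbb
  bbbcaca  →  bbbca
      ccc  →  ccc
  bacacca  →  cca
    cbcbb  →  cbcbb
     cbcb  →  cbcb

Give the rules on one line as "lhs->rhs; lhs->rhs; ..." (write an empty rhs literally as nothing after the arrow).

  | acbaaba => baaba => aba => a
  | cac => c
  | cbb
  | bbbcaca => bbbca

ac->; ba->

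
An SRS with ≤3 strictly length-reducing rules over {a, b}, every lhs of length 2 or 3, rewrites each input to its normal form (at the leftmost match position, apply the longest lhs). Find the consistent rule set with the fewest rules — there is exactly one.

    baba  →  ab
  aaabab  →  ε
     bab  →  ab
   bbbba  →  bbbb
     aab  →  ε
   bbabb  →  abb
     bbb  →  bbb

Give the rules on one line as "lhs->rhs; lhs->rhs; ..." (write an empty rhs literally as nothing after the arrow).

aab->; ba->b; bab->ab

  | baba => aba => ab
  | aaabab => aab => ε
  | bab => ab
  | bbbba => bbbb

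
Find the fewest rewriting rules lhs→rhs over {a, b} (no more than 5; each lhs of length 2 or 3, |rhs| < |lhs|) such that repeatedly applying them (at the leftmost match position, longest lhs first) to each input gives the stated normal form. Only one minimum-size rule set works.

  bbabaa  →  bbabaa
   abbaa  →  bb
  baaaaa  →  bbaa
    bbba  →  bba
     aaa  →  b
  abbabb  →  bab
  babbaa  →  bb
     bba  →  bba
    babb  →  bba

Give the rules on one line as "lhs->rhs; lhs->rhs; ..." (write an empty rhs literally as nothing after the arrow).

aaa->b; aab->a; abb->ba; bbb->bb

  | bbabaa
  | abbaa => baaa => bb
  | baaaaa => bbaa
  | bbba => bba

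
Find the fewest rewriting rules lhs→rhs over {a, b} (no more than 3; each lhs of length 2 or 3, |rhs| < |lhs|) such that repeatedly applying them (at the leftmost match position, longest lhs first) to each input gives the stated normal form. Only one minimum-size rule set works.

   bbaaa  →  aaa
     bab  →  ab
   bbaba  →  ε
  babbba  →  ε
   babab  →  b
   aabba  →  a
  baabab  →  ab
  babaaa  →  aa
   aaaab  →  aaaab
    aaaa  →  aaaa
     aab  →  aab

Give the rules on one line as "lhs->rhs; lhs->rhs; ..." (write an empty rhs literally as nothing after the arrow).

aba->; ba->a

  | bbaaa => baaa => aaa
  | bab => ab
  | bbaba => baba => aba => ε
  | babbba => abbba => abba => aba => ε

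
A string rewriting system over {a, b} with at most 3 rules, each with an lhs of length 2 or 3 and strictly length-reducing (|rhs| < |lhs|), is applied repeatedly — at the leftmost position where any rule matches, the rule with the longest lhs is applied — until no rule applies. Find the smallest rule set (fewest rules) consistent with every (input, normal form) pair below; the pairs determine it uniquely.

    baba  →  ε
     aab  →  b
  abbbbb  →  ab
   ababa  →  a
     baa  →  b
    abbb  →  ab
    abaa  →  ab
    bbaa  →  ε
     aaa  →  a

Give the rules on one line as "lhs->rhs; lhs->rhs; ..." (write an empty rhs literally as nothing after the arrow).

aa->; bab->a; bb->

  | baba => aa => ε
  | aab => b
  | abbbbb => abbb => ab
  | ababa => aaa => a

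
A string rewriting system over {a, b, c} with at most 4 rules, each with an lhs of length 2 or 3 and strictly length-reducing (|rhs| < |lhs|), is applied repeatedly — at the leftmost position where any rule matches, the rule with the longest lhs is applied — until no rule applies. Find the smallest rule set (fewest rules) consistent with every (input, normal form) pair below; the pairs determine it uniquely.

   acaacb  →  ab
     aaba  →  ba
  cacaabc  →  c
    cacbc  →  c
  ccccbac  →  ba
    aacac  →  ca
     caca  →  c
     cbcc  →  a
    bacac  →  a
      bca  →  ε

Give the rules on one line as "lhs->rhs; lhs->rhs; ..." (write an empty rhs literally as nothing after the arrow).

  | acaacb => aaacb => acb => ab
  | aaba => ba
  | cacaabc => caaabc => cabc => caa => c
  | cacbc => cabc => caa => c

aa->; ac->a; bc->a; cb->b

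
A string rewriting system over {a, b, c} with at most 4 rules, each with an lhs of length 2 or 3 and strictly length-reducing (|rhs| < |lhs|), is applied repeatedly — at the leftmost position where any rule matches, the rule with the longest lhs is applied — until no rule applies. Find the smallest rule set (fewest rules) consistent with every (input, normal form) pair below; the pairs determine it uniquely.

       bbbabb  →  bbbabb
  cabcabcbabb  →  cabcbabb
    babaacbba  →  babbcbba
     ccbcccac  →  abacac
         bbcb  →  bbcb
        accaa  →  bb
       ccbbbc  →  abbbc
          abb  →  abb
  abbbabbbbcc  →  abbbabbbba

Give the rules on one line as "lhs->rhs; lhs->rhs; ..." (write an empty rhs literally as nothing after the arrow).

aa->b; bca->; cc->a

  | bbbabb
  | cabcabcbabb => cabcbabb
  | babaacbba => babbcbba
  | ccbcccac => abcccac => abacac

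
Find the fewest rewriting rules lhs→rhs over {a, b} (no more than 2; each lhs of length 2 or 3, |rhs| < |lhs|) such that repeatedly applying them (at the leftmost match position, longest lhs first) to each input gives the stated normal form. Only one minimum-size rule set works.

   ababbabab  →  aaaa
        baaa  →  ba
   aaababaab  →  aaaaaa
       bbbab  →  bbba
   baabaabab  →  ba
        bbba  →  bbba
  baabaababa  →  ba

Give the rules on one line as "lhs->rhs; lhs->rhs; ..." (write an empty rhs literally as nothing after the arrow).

  | ababbabab => aabbabab => aababab => aaabab => aaaab => aaaa
  | baaa => baa => ba
  | aaababaab => aaaabaab => aaaaaab => aaaaaa
  | bbbab => bbba

ab->a; baa->ba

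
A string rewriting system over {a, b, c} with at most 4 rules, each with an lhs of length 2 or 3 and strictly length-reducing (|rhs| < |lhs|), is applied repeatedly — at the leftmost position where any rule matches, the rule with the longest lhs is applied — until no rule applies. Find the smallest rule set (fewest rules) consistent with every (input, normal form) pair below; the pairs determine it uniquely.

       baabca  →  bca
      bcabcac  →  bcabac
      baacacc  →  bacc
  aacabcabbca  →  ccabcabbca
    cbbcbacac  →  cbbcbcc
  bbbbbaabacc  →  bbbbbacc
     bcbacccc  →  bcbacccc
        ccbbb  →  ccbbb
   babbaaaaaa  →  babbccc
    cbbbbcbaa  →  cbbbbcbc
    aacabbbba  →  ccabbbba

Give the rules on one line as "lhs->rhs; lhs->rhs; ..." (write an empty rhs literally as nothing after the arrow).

aa->c; aab->; cac->ac

  | baabca => bca
  | bcabcac => bcabac
  | baacacc => bccacc => bcacc => bacc
  | aacabcabbca => ccabcabbca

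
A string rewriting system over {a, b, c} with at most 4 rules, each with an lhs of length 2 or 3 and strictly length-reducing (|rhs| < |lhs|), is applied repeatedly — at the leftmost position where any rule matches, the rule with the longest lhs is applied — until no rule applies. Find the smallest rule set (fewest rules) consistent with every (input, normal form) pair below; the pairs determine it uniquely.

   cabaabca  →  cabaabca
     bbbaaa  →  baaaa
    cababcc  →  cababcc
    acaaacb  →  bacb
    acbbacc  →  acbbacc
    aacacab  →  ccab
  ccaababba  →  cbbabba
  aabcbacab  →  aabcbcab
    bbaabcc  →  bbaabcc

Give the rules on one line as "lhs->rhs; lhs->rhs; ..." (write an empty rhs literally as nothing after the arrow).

aca->ca; bbb->ba; caa->b

  | cabaabca
  | bbbaaa => baaaa
  | cababcc
  | acaaacb => caaacb => bacb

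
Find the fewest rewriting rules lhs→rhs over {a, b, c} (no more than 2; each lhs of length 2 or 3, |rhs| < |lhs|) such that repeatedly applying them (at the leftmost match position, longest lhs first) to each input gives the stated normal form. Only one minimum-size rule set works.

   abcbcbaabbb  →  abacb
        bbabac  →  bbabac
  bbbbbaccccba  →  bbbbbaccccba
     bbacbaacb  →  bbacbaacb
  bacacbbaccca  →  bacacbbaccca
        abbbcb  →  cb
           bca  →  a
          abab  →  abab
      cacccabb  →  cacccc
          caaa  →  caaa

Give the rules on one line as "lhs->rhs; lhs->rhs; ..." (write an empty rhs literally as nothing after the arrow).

abb->c; bc->

  | abcbcbaabbb => abcbaabbb => abaabbb => abacb
  | bbabac
  | bbbbbaccccba
  | bbacbaacb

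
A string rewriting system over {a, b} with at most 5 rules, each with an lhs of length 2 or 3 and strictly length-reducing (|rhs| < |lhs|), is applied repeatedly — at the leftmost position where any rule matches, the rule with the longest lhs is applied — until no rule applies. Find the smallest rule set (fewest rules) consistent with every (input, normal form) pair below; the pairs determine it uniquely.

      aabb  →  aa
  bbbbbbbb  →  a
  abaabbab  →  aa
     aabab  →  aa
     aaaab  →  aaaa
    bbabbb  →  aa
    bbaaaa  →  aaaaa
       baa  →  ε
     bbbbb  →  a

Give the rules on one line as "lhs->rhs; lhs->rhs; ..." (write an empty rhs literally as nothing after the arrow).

ab->a; aba->a; baa->; bb->a

  | aabb => aab => aa
  | bbbbbbbb => abbbbbb => abbbbb => abbbb => abbb => abb => ab => a
  | abaabbab => aabbab => aabab => aab => aa
  | aabab => aab => aa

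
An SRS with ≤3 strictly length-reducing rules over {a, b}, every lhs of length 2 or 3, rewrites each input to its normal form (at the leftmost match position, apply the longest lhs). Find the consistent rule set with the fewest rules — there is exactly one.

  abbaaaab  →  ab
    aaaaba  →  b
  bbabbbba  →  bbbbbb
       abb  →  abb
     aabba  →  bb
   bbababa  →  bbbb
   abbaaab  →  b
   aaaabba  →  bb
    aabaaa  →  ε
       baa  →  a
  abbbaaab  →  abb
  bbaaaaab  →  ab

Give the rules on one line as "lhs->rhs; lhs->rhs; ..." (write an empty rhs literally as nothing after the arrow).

  | abbaaaab => abaaab => aaab => ab
  | aaaaba => aaba => ba => b
  | bbabbbba => bbbbbba => bbbbbb
  | abb

aa->; ba->b; baa->a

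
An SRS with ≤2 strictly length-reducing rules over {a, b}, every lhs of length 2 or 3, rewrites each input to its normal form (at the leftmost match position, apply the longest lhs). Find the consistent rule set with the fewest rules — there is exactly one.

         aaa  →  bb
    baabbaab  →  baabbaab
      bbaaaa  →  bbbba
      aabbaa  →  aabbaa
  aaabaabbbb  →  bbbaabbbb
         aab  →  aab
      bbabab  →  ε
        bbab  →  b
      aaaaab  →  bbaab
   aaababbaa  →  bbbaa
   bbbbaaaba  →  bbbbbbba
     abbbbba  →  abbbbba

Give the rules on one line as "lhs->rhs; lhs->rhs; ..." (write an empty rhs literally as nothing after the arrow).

aaa->bb; bab->

  | aaa => bb
  | baabbaab
  | bbaaaa => bbbba
  | aabbaa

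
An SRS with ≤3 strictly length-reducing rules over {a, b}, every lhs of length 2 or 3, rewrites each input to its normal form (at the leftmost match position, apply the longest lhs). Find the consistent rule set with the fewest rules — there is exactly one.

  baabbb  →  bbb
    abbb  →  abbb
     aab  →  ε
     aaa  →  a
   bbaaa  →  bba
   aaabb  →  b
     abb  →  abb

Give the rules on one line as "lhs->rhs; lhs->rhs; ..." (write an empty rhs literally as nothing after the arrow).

  | baabbb => bbb
  | abbb
  | aab => ε
  | aaa => aa => a

aa->a; aab->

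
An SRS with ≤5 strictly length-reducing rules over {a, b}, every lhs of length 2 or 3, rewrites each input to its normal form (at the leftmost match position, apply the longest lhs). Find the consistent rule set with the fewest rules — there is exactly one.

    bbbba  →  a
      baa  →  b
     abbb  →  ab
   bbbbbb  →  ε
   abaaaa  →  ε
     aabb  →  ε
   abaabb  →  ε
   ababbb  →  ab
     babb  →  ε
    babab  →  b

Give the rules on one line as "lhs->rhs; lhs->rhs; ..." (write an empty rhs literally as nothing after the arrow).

  | bbbba => bba => a
  | baa => b
  | abbb => ab
  | bbbbbb => bbbb => bb => ε

aa->; aba->a; bab->b; bb->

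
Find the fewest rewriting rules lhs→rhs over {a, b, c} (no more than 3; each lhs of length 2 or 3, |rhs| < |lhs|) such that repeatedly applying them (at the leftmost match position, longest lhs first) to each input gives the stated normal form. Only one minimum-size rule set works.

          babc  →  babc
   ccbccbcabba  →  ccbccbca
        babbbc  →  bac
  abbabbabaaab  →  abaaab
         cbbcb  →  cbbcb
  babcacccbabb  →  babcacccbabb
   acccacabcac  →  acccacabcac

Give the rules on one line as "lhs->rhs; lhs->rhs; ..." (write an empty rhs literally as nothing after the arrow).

  | babc
  | ccbccbcabba => ccbccbca
  | babbbc => bac
  | abbabbabaaab => abbabaaab => abaaab

bba->; bbb->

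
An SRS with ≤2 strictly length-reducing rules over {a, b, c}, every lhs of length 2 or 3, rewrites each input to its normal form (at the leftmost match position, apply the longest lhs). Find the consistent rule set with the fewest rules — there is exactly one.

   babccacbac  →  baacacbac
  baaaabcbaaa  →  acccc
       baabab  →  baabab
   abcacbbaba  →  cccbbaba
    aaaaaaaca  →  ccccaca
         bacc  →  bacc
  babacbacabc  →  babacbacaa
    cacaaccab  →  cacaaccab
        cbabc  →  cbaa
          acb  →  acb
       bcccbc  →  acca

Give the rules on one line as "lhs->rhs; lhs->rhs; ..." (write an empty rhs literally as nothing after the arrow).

aaa->cc; bc->a

  | babccacbac => baacacbac
  | baaaabcbaaa => bccabcbaaa => acabcbaaa => acaabaaa => acaabcc => acaaac => acccc
  | baabab
  | abcacbbaba => aaacbbaba => cccbbaba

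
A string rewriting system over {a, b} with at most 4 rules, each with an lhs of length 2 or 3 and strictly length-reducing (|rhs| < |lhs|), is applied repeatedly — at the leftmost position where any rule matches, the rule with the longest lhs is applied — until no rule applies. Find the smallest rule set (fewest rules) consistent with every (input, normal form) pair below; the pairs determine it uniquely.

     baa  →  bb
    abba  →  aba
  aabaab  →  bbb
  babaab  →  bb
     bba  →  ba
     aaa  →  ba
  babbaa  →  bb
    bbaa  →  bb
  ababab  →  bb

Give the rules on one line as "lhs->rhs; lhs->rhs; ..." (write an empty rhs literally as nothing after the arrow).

  | baa => bb
  | abba => aba
  | aabaab => bbaab => baab => bbb
  | babaab => aab => bb

aa->b; bab->; bba->ba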